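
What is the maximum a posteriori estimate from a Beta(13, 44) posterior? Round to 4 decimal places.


The MAP estimate equals the mode of the distribution.
Mode of Beta(a,b) = (a-1)/(a+b-2)
= 12/55
= 0.2182

0.2182


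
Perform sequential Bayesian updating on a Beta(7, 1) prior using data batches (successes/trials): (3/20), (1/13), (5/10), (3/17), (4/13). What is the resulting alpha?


Accumulate successes: 16
Posterior alpha = prior alpha + sum of successes
= 7 + 16 = 23

23


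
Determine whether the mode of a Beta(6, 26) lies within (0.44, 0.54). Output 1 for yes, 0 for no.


First find the mode: (a-1)/(a+b-2) = 0.1667
Is 0.1667 in (0.44, 0.54)? 0

0


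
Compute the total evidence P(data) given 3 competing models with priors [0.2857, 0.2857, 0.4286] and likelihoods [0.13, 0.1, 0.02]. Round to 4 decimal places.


Marginal likelihood = sum P(model_i) * P(data|model_i)
Model 1: 0.2857 * 0.13 = 0.0371
Model 2: 0.2857 * 0.1 = 0.0286
Model 3: 0.4286 * 0.02 = 0.0086
Total = 0.0743

0.0743


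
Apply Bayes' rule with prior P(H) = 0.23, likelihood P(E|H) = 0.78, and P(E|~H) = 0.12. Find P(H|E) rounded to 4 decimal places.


Step 1: Compute marginal P(E) = P(E|H)P(H) + P(E|~H)P(~H)
= 0.78*0.23 + 0.12*0.77 = 0.2718
Step 2: P(H|E) = P(E|H)P(H)/P(E) = 0.1794/0.2718
= 0.66

0.66


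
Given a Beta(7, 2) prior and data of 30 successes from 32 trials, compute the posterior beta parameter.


Number of failures = 32 - 30 = 2
Posterior beta = 2 + 2 = 4

4


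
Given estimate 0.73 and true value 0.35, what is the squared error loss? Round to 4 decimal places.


Squared error = (estimate - true)^2
Difference = 0.38
Loss = 0.38^2 = 0.1444

0.1444


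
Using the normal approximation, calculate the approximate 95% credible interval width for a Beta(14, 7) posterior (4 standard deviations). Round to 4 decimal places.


Var(Beta) = 14*7/(21^2 * 22) = 0.0101
SD = 0.1005
Width ~ 4*SD = 0.402

0.402


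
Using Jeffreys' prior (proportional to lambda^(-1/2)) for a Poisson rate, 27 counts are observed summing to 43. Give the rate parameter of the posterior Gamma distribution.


Conjugate update: Gamma(prior_shape + S, prior_rate + n).
Prior shape = 0.5, prior rate = 0.
Posterior rate = 0 + n = 27

27.0


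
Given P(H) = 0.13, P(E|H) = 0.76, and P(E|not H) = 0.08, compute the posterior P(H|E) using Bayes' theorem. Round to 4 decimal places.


By Bayes' theorem: P(H|E) = P(E|H)*P(H) / P(E)
P(E) = P(E|H)*P(H) + P(E|not H)*P(not H)
P(E) = 0.76*0.13 + 0.08*0.87 = 0.1684
P(H|E) = 0.76*0.13 / 0.1684 = 0.5867

0.5867


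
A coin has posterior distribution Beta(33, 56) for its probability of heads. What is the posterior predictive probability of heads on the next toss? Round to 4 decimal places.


Posterior predictive = E[theta] = alpha/(alpha+beta)
= 33/89
= 0.3708

0.3708


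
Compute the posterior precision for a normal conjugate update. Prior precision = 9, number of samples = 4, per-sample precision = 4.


tau_post = tau_0 + n * tau
= 9 + 4 * 4 = 25

25


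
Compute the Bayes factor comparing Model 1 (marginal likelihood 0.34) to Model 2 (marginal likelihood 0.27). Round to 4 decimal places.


BF12 = marginal likelihood of M1 / marginal likelihood of M2
= 0.34/0.27
= 1.2593

1.2593


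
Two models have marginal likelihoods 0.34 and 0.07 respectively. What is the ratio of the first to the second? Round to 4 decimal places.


Evidence ratio = 0.34 / 0.07
= 4.8571

4.8571


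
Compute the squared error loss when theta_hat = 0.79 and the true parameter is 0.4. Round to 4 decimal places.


L = (theta_hat - theta_true)^2
= (0.79 - 0.4)^2
= 0.39^2 = 0.1521

0.1521


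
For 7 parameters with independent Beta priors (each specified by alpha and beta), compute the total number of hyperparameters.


A Beta prior has 2 hyperparameters per parameter.
Total = 7 * 2 = 14

14


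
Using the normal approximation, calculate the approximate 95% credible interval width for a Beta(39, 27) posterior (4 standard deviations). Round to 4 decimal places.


Var(Beta) = 39*27/(66^2 * 67) = 0.0036
SD = 0.0601
Width ~ 4*SD = 0.2403

0.2403


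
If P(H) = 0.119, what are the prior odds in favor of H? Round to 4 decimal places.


Prior odds = P(H) / (1 - P(H))
= 0.119 / 0.881
= 0.1351

0.1351


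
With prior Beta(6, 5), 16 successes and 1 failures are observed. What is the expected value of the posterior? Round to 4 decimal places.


Posterior = Beta(22, 6)
E[theta] = alpha/(alpha+beta)
= 22/28 = 0.7857

0.7857


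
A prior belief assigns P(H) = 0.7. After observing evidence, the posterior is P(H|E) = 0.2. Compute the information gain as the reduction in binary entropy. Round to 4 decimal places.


H(prior) = -0.7*log2(0.7) - 0.3*log2(0.3)
= 0.8813
H(post) = -0.2*log2(0.2) - 0.8*log2(0.8)
= 0.7219
IG = 0.8813 - 0.7219 = 0.1594

0.1594


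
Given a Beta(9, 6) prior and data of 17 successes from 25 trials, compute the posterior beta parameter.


Number of failures = 25 - 17 = 8
Posterior beta = 6 + 8 = 14

14


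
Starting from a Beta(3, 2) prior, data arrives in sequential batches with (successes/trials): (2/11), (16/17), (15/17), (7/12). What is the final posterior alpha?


In sequential Bayesian updating, we sum all successes.
Total successes = 40
Final alpha = 3 + 40 = 43

43


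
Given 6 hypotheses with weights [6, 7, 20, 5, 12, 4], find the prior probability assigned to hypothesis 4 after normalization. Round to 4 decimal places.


To normalize, divide each weight by the sum of all weights.
Sum = 54
Prior(H4) = 5/54 = 0.0926

0.0926


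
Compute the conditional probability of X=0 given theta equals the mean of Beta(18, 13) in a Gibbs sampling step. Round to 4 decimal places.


Mean of Beta(18, 13) = 0.5806
P(X=0 | theta=0.5806) = 0.4194

0.4194


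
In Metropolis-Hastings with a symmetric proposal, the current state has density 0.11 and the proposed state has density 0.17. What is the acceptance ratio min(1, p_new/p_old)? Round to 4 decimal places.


Ratio = p_new / p_old = 0.17 / 0.11 = 1.5455
Acceptance = min(1, 1.5455) = 1.0

1.0


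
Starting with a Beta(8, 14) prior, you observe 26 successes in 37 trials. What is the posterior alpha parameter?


For a Beta-Binomial conjugate model:
Posterior alpha = prior alpha + number of successes
= 8 + 26 = 34

34


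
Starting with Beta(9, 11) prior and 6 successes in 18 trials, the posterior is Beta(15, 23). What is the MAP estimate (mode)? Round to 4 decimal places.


The mode of Beta(a, b) when a > 1 and b > 1 is (a-1)/(a+b-2)
= (15 - 1) / (15 + 23 - 2)
= 14 / 36
= 0.3889

0.3889


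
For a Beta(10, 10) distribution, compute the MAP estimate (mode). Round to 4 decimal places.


MAP = mode = (a-1)/(a+b-2)
= (10-1)/(10+10-2)
= 9/18 = 0.5

0.5


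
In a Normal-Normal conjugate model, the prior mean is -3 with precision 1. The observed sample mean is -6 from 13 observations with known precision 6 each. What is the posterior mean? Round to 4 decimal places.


Posterior precision = tau0 + n*tau = 1 + 13*6 = 79
Posterior mean = (tau0*mu0 + n*tau*xbar) / posterior_precision
= (1*-3 + 13*6*-6) / 79
= -471 / 79 = -5.962

-5.962


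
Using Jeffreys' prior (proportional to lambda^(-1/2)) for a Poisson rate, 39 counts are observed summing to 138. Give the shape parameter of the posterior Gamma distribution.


Conjugate update: Gamma(prior_shape + S, prior_rate + n).
Prior shape = 0.5, prior rate = 0.
Posterior shape = 0.5 + S = 0.5 + 138 = 138.5

138.5


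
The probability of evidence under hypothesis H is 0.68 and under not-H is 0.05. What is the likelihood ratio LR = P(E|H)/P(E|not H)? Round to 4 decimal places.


LR = 0.68 / 0.05
= 13.6

13.6


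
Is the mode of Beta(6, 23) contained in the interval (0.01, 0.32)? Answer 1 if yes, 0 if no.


Mode = (a-1)/(a+b-2) = 5/27 = 0.1852
Interval: (0.01, 0.32)
Contains mode? 1

1


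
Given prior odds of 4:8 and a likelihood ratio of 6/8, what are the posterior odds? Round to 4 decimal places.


Posterior odds = prior odds * LR
Prior odds = 4/8 = 0.5
LR = 6/8 = 0.75
Posterior odds = 0.5 * 0.75 = 0.375

0.375


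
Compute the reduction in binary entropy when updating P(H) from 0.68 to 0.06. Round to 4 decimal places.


H_before = -p*log2(p) - (1-p)*log2(1-p) for p=0.68: 0.9044
H_after for p=0.06: 0.3274
Reduction = 0.9044 - 0.3274 = 0.5769

0.5769


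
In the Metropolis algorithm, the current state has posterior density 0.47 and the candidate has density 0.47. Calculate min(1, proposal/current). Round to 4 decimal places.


Ratio = 0.47/0.47 = 1.0
Acceptance probability = min(1, 1.0)
= 1.0

1.0


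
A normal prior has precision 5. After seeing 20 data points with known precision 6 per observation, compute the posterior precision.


In the conjugate normal model, precisions add:
tau_posterior = tau_prior + n * tau_data
= 5 + 20*6 = 125

125


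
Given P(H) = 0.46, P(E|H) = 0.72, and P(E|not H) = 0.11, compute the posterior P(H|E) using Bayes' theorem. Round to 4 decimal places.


By Bayes' theorem: P(H|E) = P(E|H)*P(H) / P(E)
P(E) = P(E|H)*P(H) + P(E|not H)*P(not H)
P(E) = 0.72*0.46 + 0.11*0.54 = 0.3906
P(H|E) = 0.72*0.46 / 0.3906 = 0.8479

0.8479


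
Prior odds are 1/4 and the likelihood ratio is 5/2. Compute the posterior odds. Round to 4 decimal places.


Posterior odds = prior odds * likelihood ratio
= (1/4) * (5/2)
= 5 / 8
= 0.625

0.625


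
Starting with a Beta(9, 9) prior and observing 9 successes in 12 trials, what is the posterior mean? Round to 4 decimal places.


Posterior parameters: alpha = 9 + 9 = 18
beta = 9 + 3 = 12
Posterior mean = alpha / (alpha + beta) = 18 / 30
= 0.6

0.6


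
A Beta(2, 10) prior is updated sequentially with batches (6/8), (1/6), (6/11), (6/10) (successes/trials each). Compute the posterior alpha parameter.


Sequential conjugate updating is equivalent to a single batch update.
Total successes across all batches = 19
alpha_posterior = alpha_prior + total_successes = 2 + 19
= 21

21


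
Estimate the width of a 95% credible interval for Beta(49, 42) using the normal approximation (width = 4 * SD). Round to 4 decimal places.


For Beta(a,b): Var = ab/((a+b)^2(a+b+1))
Var = 0.0027, SD = 0.052
Approximate 95% CI width = 4 * 0.052 = 0.2079

0.2079


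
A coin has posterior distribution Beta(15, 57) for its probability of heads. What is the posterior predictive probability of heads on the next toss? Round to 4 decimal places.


Posterior predictive = E[theta] = alpha/(alpha+beta)
= 15/72
= 0.2083

0.2083


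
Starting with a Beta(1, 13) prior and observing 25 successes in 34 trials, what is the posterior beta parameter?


Posterior beta = prior beta + failures
Failures = 34 - 25 = 9
beta_post = 13 + 9 = 22

22


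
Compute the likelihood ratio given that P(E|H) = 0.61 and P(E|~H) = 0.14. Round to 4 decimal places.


LR = P(E|H) / P(E|~H)
= 0.61 / 0.14 = 4.3571

4.3571


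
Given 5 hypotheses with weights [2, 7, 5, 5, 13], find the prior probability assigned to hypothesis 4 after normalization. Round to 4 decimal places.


To normalize, divide each weight by the sum of all weights.
Sum = 32
Prior(H4) = 5/32 = 0.1562

0.1562


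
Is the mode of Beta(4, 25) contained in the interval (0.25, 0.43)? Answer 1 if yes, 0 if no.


Mode = (a-1)/(a+b-2) = 3/27 = 0.1111
Interval: (0.25, 0.43)
Contains mode? 0

0


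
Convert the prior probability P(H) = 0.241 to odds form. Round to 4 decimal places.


P(not H) = 1 - 0.241 = 0.759
Odds = 0.241 / 0.759 = 0.3175

0.3175


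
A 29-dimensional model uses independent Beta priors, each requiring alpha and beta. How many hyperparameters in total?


Per parameter: 2 (alpha and beta).
Total = 29 * 2 = 58

58


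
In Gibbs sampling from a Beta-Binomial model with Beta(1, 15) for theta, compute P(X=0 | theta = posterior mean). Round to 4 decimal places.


Posterior mean = alpha/(alpha+beta) = 1/16 = 0.0625
P(X=0|theta=mean) = 1 - theta = 0.9375

0.9375


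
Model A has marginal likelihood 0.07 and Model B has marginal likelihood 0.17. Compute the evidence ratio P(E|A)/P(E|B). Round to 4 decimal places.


Evidence ratio = P(E|A) / P(E|B)
= 0.07 / 0.17
= 0.4118

0.4118


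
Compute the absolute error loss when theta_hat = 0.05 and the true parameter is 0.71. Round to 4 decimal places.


L = |theta_hat - theta_true|
= |0.05 - 0.71| = 0.66

0.66


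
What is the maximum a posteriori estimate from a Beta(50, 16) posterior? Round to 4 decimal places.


The MAP estimate equals the mode of the distribution.
Mode of Beta(a,b) = (a-1)/(a+b-2)
= 49/64
= 0.7656

0.7656


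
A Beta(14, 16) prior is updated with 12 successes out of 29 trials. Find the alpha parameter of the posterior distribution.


In the Beta-Binomial conjugate update:
alpha_post = alpha_prior + successes
= 14 + 12
= 26

26


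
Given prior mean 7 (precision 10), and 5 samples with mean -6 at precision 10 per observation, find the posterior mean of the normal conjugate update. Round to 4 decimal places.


The posterior mean is a precision-weighted average of prior and data.
Post. prec. = 10 + 50 = 60
Post. mean = (70 + -300)/60 = -230/60 = -3.8333

-3.8333


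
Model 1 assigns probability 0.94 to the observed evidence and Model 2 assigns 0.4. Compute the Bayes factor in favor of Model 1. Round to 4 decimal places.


BF = P(data|M1) / P(data|M2)
= 0.94 / 0.4 = 2.35

2.35


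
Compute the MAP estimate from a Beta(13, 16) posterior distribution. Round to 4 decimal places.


MAP = mode of Beta distribution
= (alpha - 1)/(alpha + beta - 2)
= (13-1)/(13+16-2)
= 12/27 = 0.4444

0.4444


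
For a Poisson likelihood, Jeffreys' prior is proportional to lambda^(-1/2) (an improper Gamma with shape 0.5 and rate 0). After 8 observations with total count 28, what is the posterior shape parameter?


Jeffreys' prior for Poisson is proportional to lambda^(-1/2).
Posterior is Gamma(0.5 + S, 0 + n) = Gamma(0.5 + 28, 8).
Posterior shape = 0.5 + S = 0.5 + 28 = 28.5

28.5


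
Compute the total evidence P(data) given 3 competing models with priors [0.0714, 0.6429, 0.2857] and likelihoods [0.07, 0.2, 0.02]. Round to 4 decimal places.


Marginal likelihood = sum P(model_i) * P(data|model_i)
Model 1: 0.0714 * 0.07 = 0.005
Model 2: 0.6429 * 0.2 = 0.1286
Model 3: 0.2857 * 0.02 = 0.0057
Total = 0.1393

0.1393


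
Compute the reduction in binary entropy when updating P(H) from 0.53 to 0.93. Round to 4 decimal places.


H_before = -p*log2(p) - (1-p)*log2(1-p) for p=0.53: 0.9974
H_after for p=0.93: 0.3659
Reduction = 0.9974 - 0.3659 = 0.6315

0.6315


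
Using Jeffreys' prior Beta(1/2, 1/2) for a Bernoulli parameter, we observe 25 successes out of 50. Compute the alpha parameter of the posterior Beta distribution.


Conjugate update: Beta(0.5 + k, 0.5 + n - k).
k = 25, n - k = 25
Posterior alpha = 0.5 + k = 0.5 + 25 = 25.5

25.5


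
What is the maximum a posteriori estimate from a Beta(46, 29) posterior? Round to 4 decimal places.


The MAP estimate equals the mode of the distribution.
Mode of Beta(a,b) = (a-1)/(a+b-2)
= 45/73
= 0.6164

0.6164


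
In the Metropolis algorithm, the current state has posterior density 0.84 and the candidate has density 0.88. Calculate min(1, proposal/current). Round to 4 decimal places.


Ratio = 0.88/0.84 = 1.0476
Acceptance probability = min(1, 1.0476)
= 1.0

1.0


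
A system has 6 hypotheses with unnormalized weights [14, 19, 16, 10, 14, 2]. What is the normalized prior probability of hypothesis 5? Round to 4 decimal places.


The normalized prior is the weight divided by the total.
Total weight = 75
P(H5) = 14 / 75 = 0.1867

0.1867


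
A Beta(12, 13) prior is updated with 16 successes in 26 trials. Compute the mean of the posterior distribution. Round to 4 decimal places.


After update: Beta(28, 23)
Mean = 28 / (28 + 23) = 28 / 51
= 0.549

0.549


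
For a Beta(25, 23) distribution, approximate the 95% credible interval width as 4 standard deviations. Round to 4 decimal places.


Variance of Beta(a,b) = ab / ((a+b)^2 * (a+b+1))
= 25*23 / ((48)^2 * 49)
= 0.0051
SD = sqrt(0.0051) = 0.0714
Width = 4 * SD = 0.2855

0.2855


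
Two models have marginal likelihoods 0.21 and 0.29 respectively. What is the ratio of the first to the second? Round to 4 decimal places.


Evidence ratio = 0.21 / 0.29
= 0.7241

0.7241


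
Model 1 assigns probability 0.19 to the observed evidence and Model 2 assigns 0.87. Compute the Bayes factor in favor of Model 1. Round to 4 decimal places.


BF = P(data|M1) / P(data|M2)
= 0.19 / 0.87 = 0.2184

0.2184


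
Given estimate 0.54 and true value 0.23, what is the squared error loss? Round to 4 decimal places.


Squared error = (estimate - true)^2
Difference = 0.31
Loss = 0.31^2 = 0.0961

0.0961


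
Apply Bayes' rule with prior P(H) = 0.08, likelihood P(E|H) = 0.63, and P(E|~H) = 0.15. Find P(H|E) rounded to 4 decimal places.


Step 1: Compute marginal P(E) = P(E|H)P(H) + P(E|~H)P(~H)
= 0.63*0.08 + 0.15*0.92 = 0.1884
Step 2: P(H|E) = P(E|H)P(H)/P(E) = 0.0504/0.1884
= 0.2675

0.2675


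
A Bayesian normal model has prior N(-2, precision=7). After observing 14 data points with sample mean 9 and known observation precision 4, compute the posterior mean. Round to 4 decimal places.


Posterior mean = (prior_precision * prior_mean + n * data_precision * data_mean) / (prior_precision + n * data_precision)
Numerator = 7*-2 + 14*4*9 = 490
Denominator = 7 + 14*4 = 63
Posterior mean = 7.7778

7.7778


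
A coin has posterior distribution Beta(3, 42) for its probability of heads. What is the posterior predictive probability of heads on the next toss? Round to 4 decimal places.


Posterior predictive = E[theta] = alpha/(alpha+beta)
= 3/45
= 0.0667

0.0667


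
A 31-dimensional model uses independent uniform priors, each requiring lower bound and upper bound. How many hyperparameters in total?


Per parameter: 2 (lower bound and upper bound).
Total = 31 * 2 = 62

62


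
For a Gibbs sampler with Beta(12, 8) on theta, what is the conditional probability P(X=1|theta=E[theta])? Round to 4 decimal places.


E[theta] = 12/(12+8) = 0.6
P(X=1|theta) = theta = 0.6

0.6


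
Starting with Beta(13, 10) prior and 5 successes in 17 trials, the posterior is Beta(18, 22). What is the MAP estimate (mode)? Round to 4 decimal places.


The mode of Beta(a, b) when a > 1 and b > 1 is (a-1)/(a+b-2)
= (18 - 1) / (18 + 22 - 2)
= 17 / 38
= 0.4474

0.4474


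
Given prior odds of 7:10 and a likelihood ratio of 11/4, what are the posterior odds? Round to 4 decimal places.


Posterior odds = prior odds * LR
Prior odds = 7/10 = 0.7
LR = 11/4 = 2.75
Posterior odds = 0.7 * 2.75 = 1.925

1.925


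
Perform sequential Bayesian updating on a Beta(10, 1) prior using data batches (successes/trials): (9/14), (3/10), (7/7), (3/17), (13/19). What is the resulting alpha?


Accumulate successes: 35
Posterior alpha = prior alpha + sum of successes
= 10 + 35 = 45

45


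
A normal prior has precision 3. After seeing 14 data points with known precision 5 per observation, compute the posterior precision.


In the conjugate normal model, precisions add:
tau_posterior = tau_prior + n * tau_data
= 3 + 14*5 = 73

73


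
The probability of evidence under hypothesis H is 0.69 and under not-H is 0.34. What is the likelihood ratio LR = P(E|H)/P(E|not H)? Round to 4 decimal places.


LR = 0.69 / 0.34
= 2.0294

2.0294


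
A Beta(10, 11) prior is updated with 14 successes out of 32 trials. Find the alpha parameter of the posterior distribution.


In the Beta-Binomial conjugate update:
alpha_post = alpha_prior + successes
= 10 + 14
= 24

24


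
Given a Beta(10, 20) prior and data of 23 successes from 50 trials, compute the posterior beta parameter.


Number of failures = 50 - 23 = 27
Posterior beta = 20 + 27 = 47

47


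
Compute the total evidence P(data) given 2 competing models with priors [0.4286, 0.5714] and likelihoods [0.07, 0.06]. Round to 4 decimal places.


Marginal likelihood = sum P(model_i) * P(data|model_i)
Model 1: 0.4286 * 0.07 = 0.03
Model 2: 0.5714 * 0.06 = 0.0343
Total = 0.0643

0.0643


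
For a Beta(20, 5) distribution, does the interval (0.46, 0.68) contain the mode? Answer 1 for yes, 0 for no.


Mode of Beta(a,b) = (a-1)/(a+b-2)
= (20-1)/(20+5-2) = 0.8261
Check: 0.46 <= 0.8261 <= 0.68?
Result: 0

0


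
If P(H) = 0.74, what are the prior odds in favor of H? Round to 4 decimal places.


Prior odds = P(H) / (1 - P(H))
= 0.74 / 0.26
= 2.8462

2.8462


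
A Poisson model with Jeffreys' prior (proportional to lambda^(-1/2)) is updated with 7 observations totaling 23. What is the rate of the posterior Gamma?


Posterior = Gamma(0.5 + S, n)
= Gamma(0.5 + 23, 7)
Posterior rate = 0 + n = 7

7.0


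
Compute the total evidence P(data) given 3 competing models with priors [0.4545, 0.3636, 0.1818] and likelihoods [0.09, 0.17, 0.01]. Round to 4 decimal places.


Marginal likelihood = sum P(model_i) * P(data|model_i)
Model 1: 0.4545 * 0.09 = 0.0409
Model 2: 0.3636 * 0.17 = 0.0618
Model 3: 0.1818 * 0.01 = 0.0018
Total = 0.1045

0.1045


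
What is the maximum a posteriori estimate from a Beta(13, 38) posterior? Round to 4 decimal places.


The MAP estimate equals the mode of the distribution.
Mode of Beta(a,b) = (a-1)/(a+b-2)
= 12/49
= 0.2449

0.2449


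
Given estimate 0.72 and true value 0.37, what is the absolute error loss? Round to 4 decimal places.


Absolute error = |estimate - true|
= |0.35| = 0.35

0.35


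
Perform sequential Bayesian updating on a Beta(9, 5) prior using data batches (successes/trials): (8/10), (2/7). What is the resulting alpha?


Accumulate successes: 10
Posterior alpha = prior alpha + sum of successes
= 9 + 10 = 19

19


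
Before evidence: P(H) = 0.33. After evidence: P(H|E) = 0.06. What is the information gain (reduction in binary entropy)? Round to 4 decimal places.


Prior entropy = 0.9149
Posterior entropy = 0.3274
Information gain = 0.9149 - 0.3274 = 0.5875

0.5875


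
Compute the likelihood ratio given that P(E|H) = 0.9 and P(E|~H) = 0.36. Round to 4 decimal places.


LR = P(E|H) / P(E|~H)
= 0.9 / 0.36 = 2.5

2.5


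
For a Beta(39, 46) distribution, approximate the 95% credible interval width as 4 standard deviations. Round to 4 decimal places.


Variance of Beta(a,b) = ab / ((a+b)^2 * (a+b+1))
= 39*46 / ((85)^2 * 86)
= 0.0029
SD = sqrt(0.0029) = 0.0537
Width = 4 * SD = 0.2149

0.2149


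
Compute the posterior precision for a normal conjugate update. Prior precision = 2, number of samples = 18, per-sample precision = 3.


tau_post = tau_0 + n * tau
= 2 + 18 * 3 = 56

56


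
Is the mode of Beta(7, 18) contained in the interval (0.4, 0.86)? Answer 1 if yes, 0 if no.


Mode = (a-1)/(a+b-2) = 6/23 = 0.2609
Interval: (0.4, 0.86)
Contains mode? 0

0


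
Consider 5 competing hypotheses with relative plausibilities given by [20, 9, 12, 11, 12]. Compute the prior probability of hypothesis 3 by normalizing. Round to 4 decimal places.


Sum of weights = 20 + 9 + 12 + 11 + 12 = 64
Normalized prior for H3 = 12 / 64
= 0.1875

0.1875


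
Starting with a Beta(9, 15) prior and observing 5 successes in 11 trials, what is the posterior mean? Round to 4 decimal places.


Posterior parameters: alpha = 9 + 5 = 14
beta = 15 + 6 = 21
Posterior mean = alpha / (alpha + beta) = 14 / 35
= 0.4

0.4


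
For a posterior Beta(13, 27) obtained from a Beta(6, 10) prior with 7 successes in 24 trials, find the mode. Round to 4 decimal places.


Mode = (alpha - 1) / (alpha + beta - 2)
= 12 / 38
= 0.3158

0.3158


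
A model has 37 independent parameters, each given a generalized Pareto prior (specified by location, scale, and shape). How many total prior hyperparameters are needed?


Each generalized Pareto prior needs 3 hyperparameters (location, scale, and shape).
Total = 3 * 37 = 111

111


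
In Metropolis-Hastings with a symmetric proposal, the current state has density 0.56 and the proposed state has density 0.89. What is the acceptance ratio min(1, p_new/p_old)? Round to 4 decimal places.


Ratio = p_new / p_old = 0.89 / 0.56 = 1.5893
Acceptance = min(1, 1.5893) = 1.0

1.0


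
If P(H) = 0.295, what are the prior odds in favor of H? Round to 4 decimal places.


Prior odds = P(H) / (1 - P(H))
= 0.295 / 0.705
= 0.4184

0.4184


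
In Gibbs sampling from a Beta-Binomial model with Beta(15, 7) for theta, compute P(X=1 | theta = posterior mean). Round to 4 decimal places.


Posterior mean = alpha/(alpha+beta) = 15/22 = 0.6818
P(X=1|theta=mean) = theta = 0.6818

0.6818


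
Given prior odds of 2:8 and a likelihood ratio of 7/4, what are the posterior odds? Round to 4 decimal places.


Posterior odds = prior odds * LR
Prior odds = 2/8 = 0.25
LR = 7/4 = 1.75
Posterior odds = 0.25 * 1.75 = 0.4375

0.4375


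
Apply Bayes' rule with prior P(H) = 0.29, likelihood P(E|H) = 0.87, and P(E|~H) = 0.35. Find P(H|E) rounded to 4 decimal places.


Step 1: Compute marginal P(E) = P(E|H)P(H) + P(E|~H)P(~H)
= 0.87*0.29 + 0.35*0.71 = 0.5008
Step 2: P(H|E) = P(E|H)P(H)/P(E) = 0.2523/0.5008
= 0.5038

0.5038


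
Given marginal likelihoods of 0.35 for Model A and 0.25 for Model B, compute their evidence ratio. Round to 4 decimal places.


Ratio = ML(A) / ML(B) = 0.35/0.25
= 1.4

1.4


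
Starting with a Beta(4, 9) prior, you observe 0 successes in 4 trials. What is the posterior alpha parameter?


For a Beta-Binomial conjugate model:
Posterior alpha = prior alpha + number of successes
= 4 + 0 = 4

4


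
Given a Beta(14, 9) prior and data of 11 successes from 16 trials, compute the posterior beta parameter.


Number of failures = 16 - 11 = 5
Posterior beta = 9 + 5 = 14

14


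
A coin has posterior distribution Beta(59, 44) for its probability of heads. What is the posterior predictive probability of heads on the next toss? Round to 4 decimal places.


Posterior predictive = E[theta] = alpha/(alpha+beta)
= 59/103
= 0.5728

0.5728


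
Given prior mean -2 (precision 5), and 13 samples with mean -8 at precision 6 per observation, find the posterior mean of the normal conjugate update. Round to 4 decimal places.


The posterior mean is a precision-weighted average of prior and data.
Post. prec. = 5 + 78 = 83
Post. mean = (-10 + -624)/83 = -634/83 = -7.6386

-7.6386


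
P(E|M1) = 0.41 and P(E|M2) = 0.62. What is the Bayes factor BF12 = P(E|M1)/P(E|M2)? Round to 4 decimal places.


Bayes factor BF12 = P(E|M1) / P(E|M2)
= 0.41 / 0.62
= 0.6613

0.6613


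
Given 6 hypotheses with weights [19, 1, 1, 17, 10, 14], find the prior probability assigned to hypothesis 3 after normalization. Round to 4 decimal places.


To normalize, divide each weight by the sum of all weights.
Sum = 62
Prior(H3) = 1/62 = 0.0161

0.0161


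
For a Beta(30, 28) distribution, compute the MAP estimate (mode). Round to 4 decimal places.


MAP = mode = (a-1)/(a+b-2)
= (30-1)/(30+28-2)
= 29/56 = 0.5179

0.5179


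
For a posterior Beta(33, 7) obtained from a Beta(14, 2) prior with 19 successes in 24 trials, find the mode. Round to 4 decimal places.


Mode = (alpha - 1) / (alpha + beta - 2)
= 32 / 38
= 0.8421

0.8421


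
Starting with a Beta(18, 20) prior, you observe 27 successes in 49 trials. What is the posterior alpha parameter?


For a Beta-Binomial conjugate model:
Posterior alpha = prior alpha + number of successes
= 18 + 27 = 45

45


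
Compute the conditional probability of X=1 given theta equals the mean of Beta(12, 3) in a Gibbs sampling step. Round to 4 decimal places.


Mean of Beta(12, 3) = 0.8
P(X=1 | theta=0.8) = 0.8

0.8


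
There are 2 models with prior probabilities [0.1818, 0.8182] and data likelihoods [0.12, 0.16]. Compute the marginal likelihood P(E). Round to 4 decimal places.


P(E) = sum over models of P(M_i) * P(E|M_i)
= 0.1818*0.12 + 0.8182*0.16
= 0.1527

0.1527


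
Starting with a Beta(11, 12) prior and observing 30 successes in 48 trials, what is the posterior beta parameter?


Posterior beta = prior beta + failures
Failures = 48 - 30 = 18
beta_post = 12 + 18 = 30

30


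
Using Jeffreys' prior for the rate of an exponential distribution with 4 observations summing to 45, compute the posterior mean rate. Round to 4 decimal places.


Jeffreys' prior leads to posterior Gamma(4, 45).
Mean = 4/45 = 0.0889

0.0889


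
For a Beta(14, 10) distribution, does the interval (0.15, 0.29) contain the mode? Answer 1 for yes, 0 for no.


Mode of Beta(a,b) = (a-1)/(a+b-2)
= (14-1)/(14+10-2) = 0.5909
Check: 0.15 <= 0.5909 <= 0.29?
Result: 0

0


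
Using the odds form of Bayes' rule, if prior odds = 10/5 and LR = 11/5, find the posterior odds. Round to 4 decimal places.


Bayes' rule in odds form: posterior odds = prior odds * LR
= (10 * 11) / (5 * 5)
= 110/25 = 4.4

4.4


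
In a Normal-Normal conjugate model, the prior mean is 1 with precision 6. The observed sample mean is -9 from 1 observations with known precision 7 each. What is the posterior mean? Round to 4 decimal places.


Posterior precision = tau0 + n*tau = 6 + 1*7 = 13
Posterior mean = (tau0*mu0 + n*tau*xbar) / posterior_precision
= (6*1 + 1*7*-9) / 13
= -57 / 13 = -4.3846

-4.3846


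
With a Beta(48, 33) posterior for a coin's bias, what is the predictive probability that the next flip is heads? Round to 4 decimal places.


The predictive probability equals the posterior mean.
P(next = heads) = alpha / (alpha + beta)
= 48 / 81 = 0.5926

0.5926


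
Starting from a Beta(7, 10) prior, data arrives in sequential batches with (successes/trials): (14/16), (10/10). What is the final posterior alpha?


In sequential Bayesian updating, we sum all successes.
Total successes = 24
Final alpha = 7 + 24 = 31

31


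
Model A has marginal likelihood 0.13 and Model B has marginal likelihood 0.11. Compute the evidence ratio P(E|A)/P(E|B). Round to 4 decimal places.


Evidence ratio = P(E|A) / P(E|B)
= 0.13 / 0.11
= 1.1818

1.1818


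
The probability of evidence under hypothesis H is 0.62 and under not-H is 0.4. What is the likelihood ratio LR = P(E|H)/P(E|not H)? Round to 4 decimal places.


LR = 0.62 / 0.4
= 1.55

1.55


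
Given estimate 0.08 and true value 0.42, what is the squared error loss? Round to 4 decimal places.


Squared error = (estimate - true)^2
Difference = -0.34
Loss = -0.34^2 = 0.1156

0.1156


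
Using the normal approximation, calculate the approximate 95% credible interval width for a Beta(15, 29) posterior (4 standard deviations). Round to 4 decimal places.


Var(Beta) = 15*29/(44^2 * 45) = 0.005
SD = 0.0707
Width ~ 4*SD = 0.2826

0.2826


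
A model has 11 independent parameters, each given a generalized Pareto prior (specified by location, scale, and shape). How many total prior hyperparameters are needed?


Each generalized Pareto prior needs 3 hyperparameters (location, scale, and shape).
Total = 3 * 11 = 33

33


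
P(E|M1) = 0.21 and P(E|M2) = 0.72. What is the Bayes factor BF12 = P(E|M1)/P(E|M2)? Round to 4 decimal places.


Bayes factor BF12 = P(E|M1) / P(E|M2)
= 0.21 / 0.72
= 0.2917

0.2917


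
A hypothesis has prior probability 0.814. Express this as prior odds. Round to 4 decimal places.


Odds = P(H) / P(not H) = 0.814 / 0.186
= 4.3763

4.3763


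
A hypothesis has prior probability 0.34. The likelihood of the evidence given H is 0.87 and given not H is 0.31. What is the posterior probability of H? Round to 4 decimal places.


Using Bayes' theorem:
P(E) = 0.34 * 0.87 + 0.66 * 0.31
P(E) = 0.5004
P(H|E) = (0.34 * 0.87) / 0.5004 = 0.5911

0.5911


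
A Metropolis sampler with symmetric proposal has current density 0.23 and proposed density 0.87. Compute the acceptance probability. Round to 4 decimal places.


For symmetric proposals, acceptance = min(1, pi(x*)/pi(x))
= min(1, 0.87/0.23)
= min(1, 3.7826) = 1.0

1.0


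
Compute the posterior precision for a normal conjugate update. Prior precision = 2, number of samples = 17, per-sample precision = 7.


tau_post = tau_0 + n * tau
= 2 + 17 * 7 = 121

121


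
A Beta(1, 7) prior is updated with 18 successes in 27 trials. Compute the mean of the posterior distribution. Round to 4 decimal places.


After update: Beta(19, 16)
Mean = 19 / (19 + 16) = 19 / 35
= 0.5429

0.5429


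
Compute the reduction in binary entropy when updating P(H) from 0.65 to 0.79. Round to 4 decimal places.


H_before = -p*log2(p) - (1-p)*log2(1-p) for p=0.65: 0.9341
H_after for p=0.79: 0.7415
Reduction = 0.9341 - 0.7415 = 0.1926

0.1926


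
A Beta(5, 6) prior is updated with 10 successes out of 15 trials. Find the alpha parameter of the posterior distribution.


In the Beta-Binomial conjugate update:
alpha_post = alpha_prior + successes
= 5 + 10
= 15

15


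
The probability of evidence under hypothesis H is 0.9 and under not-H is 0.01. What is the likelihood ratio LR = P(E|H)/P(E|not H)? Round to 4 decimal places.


LR = 0.9 / 0.01
= 90.0

90.0


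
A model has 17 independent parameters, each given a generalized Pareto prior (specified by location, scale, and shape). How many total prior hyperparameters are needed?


Each generalized Pareto prior needs 3 hyperparameters (location, scale, and shape).
Total = 3 * 17 = 51

51


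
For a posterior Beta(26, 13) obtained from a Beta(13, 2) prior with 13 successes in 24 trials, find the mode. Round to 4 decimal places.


Mode = (alpha - 1) / (alpha + beta - 2)
= 25 / 37
= 0.6757

0.6757


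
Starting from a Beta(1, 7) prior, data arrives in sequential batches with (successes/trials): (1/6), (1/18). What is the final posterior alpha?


In sequential Bayesian updating, we sum all successes.
Total successes = 2
Final alpha = 1 + 2 = 3

3


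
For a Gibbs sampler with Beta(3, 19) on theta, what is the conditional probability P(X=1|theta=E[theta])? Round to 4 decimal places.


E[theta] = 3/(3+19) = 0.1364
P(X=1|theta) = theta = 0.1364

0.1364


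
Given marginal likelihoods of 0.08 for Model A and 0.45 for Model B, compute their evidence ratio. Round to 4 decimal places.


Ratio = ML(A) / ML(B) = 0.08/0.45
= 0.1778

0.1778


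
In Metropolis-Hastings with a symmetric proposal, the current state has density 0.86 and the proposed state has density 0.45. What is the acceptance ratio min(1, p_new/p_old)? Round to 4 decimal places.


Ratio = p_new / p_old = 0.45 / 0.86 = 0.5233
Acceptance = min(1, 0.5233) = 0.5233

0.5233


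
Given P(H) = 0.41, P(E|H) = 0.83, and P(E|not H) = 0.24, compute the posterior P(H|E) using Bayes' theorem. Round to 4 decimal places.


By Bayes' theorem: P(H|E) = P(E|H)*P(H) / P(E)
P(E) = P(E|H)*P(H) + P(E|not H)*P(not H)
P(E) = 0.83*0.41 + 0.24*0.59 = 0.4819
P(H|E) = 0.83*0.41 / 0.4819 = 0.7062

0.7062


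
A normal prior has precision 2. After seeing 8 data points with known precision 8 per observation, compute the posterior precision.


In the conjugate normal model, precisions add:
tau_posterior = tau_prior + n * tau_data
= 2 + 8*8 = 66

66


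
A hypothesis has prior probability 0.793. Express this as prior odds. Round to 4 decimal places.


Odds = P(H) / P(not H) = 0.793 / 0.207
= 3.8309

3.8309


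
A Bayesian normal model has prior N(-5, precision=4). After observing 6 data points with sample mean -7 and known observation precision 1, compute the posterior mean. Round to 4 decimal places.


Posterior mean = (prior_precision * prior_mean + n * data_precision * data_mean) / (prior_precision + n * data_precision)
Numerator = 4*-5 + 6*1*-7 = -62
Denominator = 4 + 6*1 = 10
Posterior mean = -6.2

-6.2


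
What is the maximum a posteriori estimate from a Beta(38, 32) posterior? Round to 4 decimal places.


The MAP estimate equals the mode of the distribution.
Mode of Beta(a,b) = (a-1)/(a+b-2)
= 37/68
= 0.5441

0.5441


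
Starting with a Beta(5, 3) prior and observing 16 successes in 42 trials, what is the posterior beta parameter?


Posterior beta = prior beta + failures
Failures = 42 - 16 = 26
beta_post = 3 + 26 = 29

29


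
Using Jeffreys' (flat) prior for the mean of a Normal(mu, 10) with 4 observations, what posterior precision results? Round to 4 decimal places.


Flat prior means prior precision is 0.
Posterior precision = n / sigma^2 = 4/10 = 0.4

0.4


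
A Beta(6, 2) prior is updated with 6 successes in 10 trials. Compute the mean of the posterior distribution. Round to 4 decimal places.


After update: Beta(12, 6)
Mean = 12 / (12 + 6) = 12 / 18
= 0.6667

0.6667


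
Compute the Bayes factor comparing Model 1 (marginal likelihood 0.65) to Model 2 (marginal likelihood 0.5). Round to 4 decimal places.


BF12 = marginal likelihood of M1 / marginal likelihood of M2
= 0.65/0.5
= 1.3

1.3


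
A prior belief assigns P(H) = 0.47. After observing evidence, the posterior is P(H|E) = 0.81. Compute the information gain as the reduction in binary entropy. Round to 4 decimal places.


H(prior) = -0.47*log2(0.47) - 0.53*log2(0.53)
= 0.9974
H(post) = -0.81*log2(0.81) - 0.19*log2(0.19)
= 0.7015
IG = 0.9974 - 0.7015 = 0.2959

0.2959


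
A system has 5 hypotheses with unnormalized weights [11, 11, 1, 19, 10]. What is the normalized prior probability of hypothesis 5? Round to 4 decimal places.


The normalized prior is the weight divided by the total.
Total weight = 52
P(H5) = 10 / 52 = 0.1923

0.1923


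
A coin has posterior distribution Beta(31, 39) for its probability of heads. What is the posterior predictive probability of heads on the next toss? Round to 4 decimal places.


Posterior predictive = E[theta] = alpha/(alpha+beta)
= 31/70
= 0.4429

0.4429


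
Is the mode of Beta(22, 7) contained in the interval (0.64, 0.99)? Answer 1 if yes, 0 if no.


Mode = (a-1)/(a+b-2) = 21/27 = 0.7778
Interval: (0.64, 0.99)
Contains mode? 1

1


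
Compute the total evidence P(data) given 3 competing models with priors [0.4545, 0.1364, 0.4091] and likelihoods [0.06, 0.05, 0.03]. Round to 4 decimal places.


Marginal likelihood = sum P(model_i) * P(data|model_i)
Model 1: 0.4545 * 0.06 = 0.0273
Model 2: 0.1364 * 0.05 = 0.0068
Model 3: 0.4091 * 0.03 = 0.0123
Total = 0.0464

0.0464


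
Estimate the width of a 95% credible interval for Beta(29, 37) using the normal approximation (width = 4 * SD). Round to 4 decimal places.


For Beta(a,b): Var = ab/((a+b)^2(a+b+1))
Var = 0.0037, SD = 0.0606
Approximate 95% CI width = 4 * 0.0606 = 0.2425

0.2425


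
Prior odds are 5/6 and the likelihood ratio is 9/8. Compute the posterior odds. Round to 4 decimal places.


Posterior odds = prior odds * likelihood ratio
= (5/6) * (9/8)
= 45 / 48
= 0.9375

0.9375


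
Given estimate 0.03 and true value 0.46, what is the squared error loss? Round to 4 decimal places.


Squared error = (estimate - true)^2
Difference = -0.43
Loss = -0.43^2 = 0.1849

0.1849


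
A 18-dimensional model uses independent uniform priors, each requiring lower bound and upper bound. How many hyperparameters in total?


Per parameter: 2 (lower bound and upper bound).
Total = 18 * 2 = 36

36


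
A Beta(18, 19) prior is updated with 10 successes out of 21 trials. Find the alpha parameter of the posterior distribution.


In the Beta-Binomial conjugate update:
alpha_post = alpha_prior + successes
= 18 + 10
= 28

28


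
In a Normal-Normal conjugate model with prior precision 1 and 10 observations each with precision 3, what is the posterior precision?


Posterior precision = prior precision + n * observation precision
= 1 + 10 * 3
= 1 + 30 = 31

31


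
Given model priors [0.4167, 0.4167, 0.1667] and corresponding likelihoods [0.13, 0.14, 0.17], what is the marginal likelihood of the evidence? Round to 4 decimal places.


P(E) = sum_i P(M_i) P(E|M_i)
= 0.0542 + 0.0583 + 0.0283
= 0.1408

0.1408
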